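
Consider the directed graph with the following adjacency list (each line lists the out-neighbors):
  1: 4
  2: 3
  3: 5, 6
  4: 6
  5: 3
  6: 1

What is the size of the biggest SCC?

3

{1, 4, 6} are all mutually reachable — one SCC of size 3.
{3, 5} are all mutually reachable — one SCC of size 2.
{2} is an SCC by itself.
The largest has 3 vertices.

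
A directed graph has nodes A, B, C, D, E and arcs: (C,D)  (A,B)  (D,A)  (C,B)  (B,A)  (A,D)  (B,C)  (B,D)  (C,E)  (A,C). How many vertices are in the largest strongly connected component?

4

{A, B, C, D} are all mutually reachable — one SCC of size 4.
{E} is an SCC by itself.
The largest has 4 vertices.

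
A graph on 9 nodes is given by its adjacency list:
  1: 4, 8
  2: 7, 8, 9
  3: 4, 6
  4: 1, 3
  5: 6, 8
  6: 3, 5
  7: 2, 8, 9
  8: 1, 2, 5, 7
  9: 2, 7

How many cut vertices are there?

Removing 8 increases the component count from 1 to 2, so 8 is a cut vertex.
By contrast removing 2 leaves 1 component; it is not a cut vertex. No other vertex is a cut vertex either.

1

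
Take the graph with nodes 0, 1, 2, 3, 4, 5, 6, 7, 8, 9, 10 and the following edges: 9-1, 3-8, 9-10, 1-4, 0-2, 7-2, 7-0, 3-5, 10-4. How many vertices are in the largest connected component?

4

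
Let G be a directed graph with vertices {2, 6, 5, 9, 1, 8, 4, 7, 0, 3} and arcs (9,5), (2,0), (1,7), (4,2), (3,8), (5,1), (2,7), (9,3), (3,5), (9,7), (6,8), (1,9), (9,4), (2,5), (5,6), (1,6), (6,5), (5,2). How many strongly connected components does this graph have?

4

{1, 2, 3, 4, 5, 6, 9} are all mutually reachable — one SCC of size 7.
{8} is an SCC by itself.
{7} is an SCC by itself.
{0} is an SCC by itself.
That gives 4 strongly connected components.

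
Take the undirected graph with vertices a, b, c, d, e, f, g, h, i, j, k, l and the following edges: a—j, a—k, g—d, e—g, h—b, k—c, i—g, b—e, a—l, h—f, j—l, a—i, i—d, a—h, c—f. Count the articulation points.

1

Removing a increases the component count from 1 to 2, so a is a cut vertex.
By contrast removing d leaves 1 component; it is not a cut vertex. No other vertex is a cut vertex either.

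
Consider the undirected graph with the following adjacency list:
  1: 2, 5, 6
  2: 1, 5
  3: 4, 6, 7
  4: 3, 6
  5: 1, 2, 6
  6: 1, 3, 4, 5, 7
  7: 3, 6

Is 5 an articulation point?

No

Deleting 5 leaves 1 component (was 1) (its neighbors 1, 2, 6 remain connected to each other), so 5 is not a cut vertex.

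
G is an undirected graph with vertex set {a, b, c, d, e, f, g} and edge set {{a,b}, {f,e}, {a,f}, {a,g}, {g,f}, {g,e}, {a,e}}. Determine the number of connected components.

3

d is isolated — a component by itself.
c is isolated — a component by itself.
Starting from a we can reach a, b, e, f, g. That is one component of size 5.
Total: 3 components.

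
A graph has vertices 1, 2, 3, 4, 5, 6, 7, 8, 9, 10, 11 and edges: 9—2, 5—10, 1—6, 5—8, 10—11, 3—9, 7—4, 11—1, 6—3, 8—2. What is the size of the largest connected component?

9

Starting from 4 we can reach 4, 7. That is one component of size 2.
Starting from 1 we can reach 1, 2, 3, 5, 6, 8, 9, 10, 11. That is one component of size 9.
The largest has 9 vertices.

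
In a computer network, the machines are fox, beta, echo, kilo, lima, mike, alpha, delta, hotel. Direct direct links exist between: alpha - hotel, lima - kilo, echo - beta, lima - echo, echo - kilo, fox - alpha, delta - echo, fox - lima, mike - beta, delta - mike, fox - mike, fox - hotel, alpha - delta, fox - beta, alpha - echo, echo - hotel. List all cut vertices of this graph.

none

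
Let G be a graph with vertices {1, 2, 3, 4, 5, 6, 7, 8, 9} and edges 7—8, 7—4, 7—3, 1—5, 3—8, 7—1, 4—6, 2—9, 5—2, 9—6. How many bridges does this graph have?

0

The edges on the cycle 7-3-8-7 are not bridges since each lies on that cycle.
Every edge lies on some cycle, so there are no bridges.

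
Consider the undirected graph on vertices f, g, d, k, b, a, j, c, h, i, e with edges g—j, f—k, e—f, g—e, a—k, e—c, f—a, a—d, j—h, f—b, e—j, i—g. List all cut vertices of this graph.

a, e, f, g, j

Removing a increases the component count from 1 to 2, so a is a cut vertex.
Removing e increases the component count from 1 to 3, so e is a cut vertex.
Removing f increases the component count from 1 to 3, so f is a cut vertex.
Likewise g, j are cut vertices.
By contrast removing c leaves 1 component; it is not a cut vertex. No other vertex is a cut vertex either.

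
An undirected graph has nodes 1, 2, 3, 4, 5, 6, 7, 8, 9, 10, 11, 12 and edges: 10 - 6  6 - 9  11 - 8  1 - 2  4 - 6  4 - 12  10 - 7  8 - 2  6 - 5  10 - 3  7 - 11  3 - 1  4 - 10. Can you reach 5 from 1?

Yes

From 1 we can reach 1, 2, 3, 4, 5, 6, 7, 8, 9, 10, 11, 12, which includes 5.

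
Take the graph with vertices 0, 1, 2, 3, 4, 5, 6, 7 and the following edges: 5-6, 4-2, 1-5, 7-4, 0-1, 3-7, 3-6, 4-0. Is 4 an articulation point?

Deleting 4 raises the number of components from 1 to 2, so 4 is a cut vertex.

Yes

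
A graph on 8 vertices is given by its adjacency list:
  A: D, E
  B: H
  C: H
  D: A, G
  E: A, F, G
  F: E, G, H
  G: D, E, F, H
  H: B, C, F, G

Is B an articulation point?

No

Deleting B leaves 1 component (was 1), so B is not a cut vertex.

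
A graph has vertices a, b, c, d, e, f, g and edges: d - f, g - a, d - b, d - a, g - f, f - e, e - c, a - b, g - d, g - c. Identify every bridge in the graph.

The edges on the cycle d-a-b-d are not bridges since each lies on that cycle.
Every edge lies on some cycle, so there are no bridges.

none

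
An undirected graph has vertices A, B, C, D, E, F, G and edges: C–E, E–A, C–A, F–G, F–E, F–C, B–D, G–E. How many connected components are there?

Starting from B we can reach B, D. That is one component of size 2.
Starting from A we can reach A, C, E, F, G. That is one component of size 5.
Total: 2 components.

2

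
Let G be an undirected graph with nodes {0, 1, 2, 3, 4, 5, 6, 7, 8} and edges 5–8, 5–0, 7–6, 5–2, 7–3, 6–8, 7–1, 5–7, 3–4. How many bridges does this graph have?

5

The edges on the cycle 5-7-6-8-5 are not bridges since each lies on that cycle.
But removing 5–0 disconnects 5 from 0; removing 3–7 disconnects 3 from 7; removing 3–4 disconnects 3 from 4; removing 1–7 disconnects 1 from 7 — these are bridges.
In total 5 edges are bridges.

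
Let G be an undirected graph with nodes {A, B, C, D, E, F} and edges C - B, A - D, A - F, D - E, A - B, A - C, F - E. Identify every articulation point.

A

Removing A increases the component count from 1 to 2, so A is a cut vertex.
By contrast removing E leaves 1 component; it is not a cut vertex. No other vertex is a cut vertex either.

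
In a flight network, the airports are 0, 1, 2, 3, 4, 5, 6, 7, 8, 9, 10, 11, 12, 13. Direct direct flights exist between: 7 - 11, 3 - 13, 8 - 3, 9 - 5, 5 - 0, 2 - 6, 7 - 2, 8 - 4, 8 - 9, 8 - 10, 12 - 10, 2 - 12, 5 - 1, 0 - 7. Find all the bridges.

The edges on the cycle 8-9-5-0-7-2-12-10-8 are not bridges since each lies on that cycle.
But removing 11 - 7 disconnects 11 from 7; removing 3 - 13 disconnects 3 from 13; removing 8 - 4 disconnects 8 from 4; removing 5 - 1 disconnects 5 from 1 — these are bridges.
In total 6 edges are bridges.

1-5, 11-7, 13-3, 2-6, 3-8, 4-8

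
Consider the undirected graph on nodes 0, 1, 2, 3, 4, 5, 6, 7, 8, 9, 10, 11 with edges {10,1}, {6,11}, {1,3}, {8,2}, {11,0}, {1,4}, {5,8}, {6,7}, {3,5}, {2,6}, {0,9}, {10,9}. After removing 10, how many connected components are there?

1

With 10 gone, the remaining components are: {0, 1, 2, 3, 4, 5, 6, 7, 8, 9, 11}.
That is 1 component.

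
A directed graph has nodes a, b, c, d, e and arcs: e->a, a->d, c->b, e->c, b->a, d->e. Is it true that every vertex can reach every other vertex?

From c we can reach every vertex (a, b, c, d, e), and every vertex can reach c (a, b, c, d, e). So the whole graph is one strongly connected component.

Yes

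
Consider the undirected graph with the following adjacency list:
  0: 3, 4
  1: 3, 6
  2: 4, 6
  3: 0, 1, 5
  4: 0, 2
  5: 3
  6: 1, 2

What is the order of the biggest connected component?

7

Starting from 0 we can reach 0, 1, 2, 3, 4, 5, 6. That is one component of size 7.
The largest has 7 vertices.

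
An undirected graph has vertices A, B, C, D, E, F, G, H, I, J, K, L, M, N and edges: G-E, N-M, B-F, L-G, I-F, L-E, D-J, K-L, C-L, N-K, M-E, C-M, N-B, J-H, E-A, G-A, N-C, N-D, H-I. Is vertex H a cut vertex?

Deleting H leaves 1 component (was 1) (its neighbors I, J remain connected to each other), so H is not a cut vertex.

No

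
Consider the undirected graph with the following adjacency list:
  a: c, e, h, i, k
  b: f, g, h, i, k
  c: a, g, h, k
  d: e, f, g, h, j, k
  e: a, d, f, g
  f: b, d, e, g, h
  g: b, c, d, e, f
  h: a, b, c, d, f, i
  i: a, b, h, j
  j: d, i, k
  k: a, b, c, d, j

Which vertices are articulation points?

Removing k, for instance, still leaves 1 component. No single vertex removal increases the component count — the graph has no articulation points.

none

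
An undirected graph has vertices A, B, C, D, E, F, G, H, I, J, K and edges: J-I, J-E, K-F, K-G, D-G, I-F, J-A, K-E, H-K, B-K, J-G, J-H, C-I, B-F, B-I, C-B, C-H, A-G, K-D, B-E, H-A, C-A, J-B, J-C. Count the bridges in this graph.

The edges on the cycle J-C-A-H-J are not bridges since each lies on that cycle.
Every edge lies on some cycle, so there are no bridges.

0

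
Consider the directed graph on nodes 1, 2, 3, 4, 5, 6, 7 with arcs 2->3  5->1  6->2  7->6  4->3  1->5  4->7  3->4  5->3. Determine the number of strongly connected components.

2

{2, 3, 4, 6, 7} are all mutually reachable — one SCC of size 5.
{1, 5} are all mutually reachable — one SCC of size 2.
That gives 2 strongly connected components.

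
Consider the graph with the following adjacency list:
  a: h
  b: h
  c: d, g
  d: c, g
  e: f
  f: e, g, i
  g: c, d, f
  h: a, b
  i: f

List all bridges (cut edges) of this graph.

The edges on the cycle g-d-c-g are not bridges since each lies on that cycle.
But removing f-g disconnects f from g; removing a-h disconnects a from h; removing b-h disconnects b from h; removing f-e disconnects f from e — these are bridges.
In total 5 edges are bridges.

a-h, b-h, e-f, f-g, f-i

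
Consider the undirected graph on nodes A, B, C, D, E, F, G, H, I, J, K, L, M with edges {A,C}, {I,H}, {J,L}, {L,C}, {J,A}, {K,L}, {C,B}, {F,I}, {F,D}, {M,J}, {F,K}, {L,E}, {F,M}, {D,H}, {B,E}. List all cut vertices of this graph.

Removing F increases the component count from 2 to 3, so F is a cut vertex.
By contrast removing E leaves 2 components; it is not a cut vertex. No other vertex is a cut vertex either.

F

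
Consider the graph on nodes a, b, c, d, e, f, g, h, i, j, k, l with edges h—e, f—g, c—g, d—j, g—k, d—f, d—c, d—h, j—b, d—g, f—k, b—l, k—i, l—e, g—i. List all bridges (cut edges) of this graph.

The edges on the cycle d-f-k-i-g-d are not bridges since each lies on that cycle.
Every edge lies on some cycle, so there are no bridges.

none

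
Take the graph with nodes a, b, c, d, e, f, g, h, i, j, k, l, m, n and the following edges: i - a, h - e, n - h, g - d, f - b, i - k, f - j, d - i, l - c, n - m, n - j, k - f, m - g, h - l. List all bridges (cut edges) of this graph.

a-i, b-f, c-l, e-h, h-l, h-n

The edges on the cycle n-m-g-d-i-k-f-j-n are not bridges since each lies on that cycle.
But removing b - f disconnects b from f; removing l - c disconnects l from c; removing h - l disconnects h from l; removing a - i disconnects a from i — these are bridges.
In total 6 edges are bridges.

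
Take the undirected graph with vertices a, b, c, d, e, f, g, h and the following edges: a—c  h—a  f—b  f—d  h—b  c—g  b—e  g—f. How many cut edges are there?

The edges on the cycle h-a-c-g-f-b-h are not bridges since each lies on that cycle.
But removing b—e disconnects b from e; removing f—d disconnects f from d — these are bridges.
That makes 2 bridges.

2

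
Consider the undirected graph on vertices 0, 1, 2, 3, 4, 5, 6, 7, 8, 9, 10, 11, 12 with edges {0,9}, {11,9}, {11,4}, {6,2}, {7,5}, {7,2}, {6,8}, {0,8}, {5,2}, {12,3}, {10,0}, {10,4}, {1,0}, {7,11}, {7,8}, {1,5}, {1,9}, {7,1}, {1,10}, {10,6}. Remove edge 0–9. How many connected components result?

2

0 and 9 are still connected via 0-1-9, so the component count stays at 2.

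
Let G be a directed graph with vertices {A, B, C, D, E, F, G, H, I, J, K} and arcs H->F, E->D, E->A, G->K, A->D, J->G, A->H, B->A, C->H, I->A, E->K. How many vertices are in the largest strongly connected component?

{F} is an SCC by itself.
{B} is an SCC by itself.
{A} is an SCC by itself.
{H} is an SCC by itself.
{K} is an SCC by itself.
(and 6 more singleton SCCs)
The largest has 1 vertex.

1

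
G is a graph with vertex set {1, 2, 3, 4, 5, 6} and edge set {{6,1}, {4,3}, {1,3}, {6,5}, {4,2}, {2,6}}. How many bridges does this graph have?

1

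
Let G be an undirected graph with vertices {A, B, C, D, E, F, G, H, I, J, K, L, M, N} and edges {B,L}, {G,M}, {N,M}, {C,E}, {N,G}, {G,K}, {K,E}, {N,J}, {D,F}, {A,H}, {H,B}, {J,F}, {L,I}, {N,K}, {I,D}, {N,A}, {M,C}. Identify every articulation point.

Removing N increases the component count from 1 to 2, so N is a cut vertex.
By contrast removing B leaves 1 component; it is not a cut vertex. No other vertex is a cut vertex either.

N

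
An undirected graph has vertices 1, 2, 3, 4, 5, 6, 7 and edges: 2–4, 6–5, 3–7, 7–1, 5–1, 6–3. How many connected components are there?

2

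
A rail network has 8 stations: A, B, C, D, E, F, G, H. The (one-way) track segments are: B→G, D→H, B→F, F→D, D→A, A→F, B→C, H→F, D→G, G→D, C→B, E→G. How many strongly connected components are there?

3

{A, D, F, G, H} are all mutually reachable — one SCC of size 5.
{B, C} are all mutually reachable — one SCC of size 2.
{E} is an SCC by itself.
That gives 3 strongly connected components.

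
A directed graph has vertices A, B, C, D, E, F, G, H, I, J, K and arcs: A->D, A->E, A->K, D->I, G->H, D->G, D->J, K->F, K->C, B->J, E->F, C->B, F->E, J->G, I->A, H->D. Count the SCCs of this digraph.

{A, B, C, D, G, H, I, J, K} are all mutually reachable — one SCC of size 9.
{E, F} are all mutually reachable — one SCC of size 2.
That gives 2 strongly connected components.

2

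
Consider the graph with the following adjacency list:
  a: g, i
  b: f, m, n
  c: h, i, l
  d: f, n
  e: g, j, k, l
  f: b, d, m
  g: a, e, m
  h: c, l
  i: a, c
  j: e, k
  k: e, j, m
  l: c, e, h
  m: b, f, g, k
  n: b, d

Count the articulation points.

1

Removing m increases the component count from 1 to 2, so m is a cut vertex.
By contrast removing b leaves 1 component; it is not a cut vertex. No other vertex is a cut vertex either.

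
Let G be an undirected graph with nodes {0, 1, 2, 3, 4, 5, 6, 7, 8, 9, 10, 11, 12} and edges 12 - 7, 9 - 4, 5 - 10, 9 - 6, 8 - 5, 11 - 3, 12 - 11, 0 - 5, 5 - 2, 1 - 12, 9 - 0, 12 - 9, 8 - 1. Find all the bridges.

10-5, 11-12, 11-3, 12-7, 2-5, 4-9, 6-9

The edges on the cycle 8-1-12-9-0-5-8 are not bridges since each lies on that cycle.
But removing 12 - 7 disconnects 12 from 7; removing 12 - 11 disconnects 12 from 11; removing 11 - 3 disconnects 11 from 3; removing 10 - 5 disconnects 10 from 5 — these are bridges.
In total 7 edges are bridges.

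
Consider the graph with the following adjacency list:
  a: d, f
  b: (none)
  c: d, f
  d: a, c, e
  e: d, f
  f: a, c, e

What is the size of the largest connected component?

5

b is isolated — a component by itself.
Starting from a we can reach a, c, d, e, f. That is one component of size 5.
The largest has 5 vertices.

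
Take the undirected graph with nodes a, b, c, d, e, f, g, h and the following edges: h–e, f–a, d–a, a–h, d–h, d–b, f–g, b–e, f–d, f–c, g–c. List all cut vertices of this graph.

f

Removing f increases the component count from 1 to 2, so f is a cut vertex.
By contrast removing h leaves 1 component; it is not a cut vertex. No other vertex is a cut vertex either.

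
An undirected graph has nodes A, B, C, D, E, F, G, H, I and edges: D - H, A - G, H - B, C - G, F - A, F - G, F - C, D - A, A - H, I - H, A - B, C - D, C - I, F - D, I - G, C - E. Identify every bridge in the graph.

C-E

The edges on the cycle C-I-G-C are not bridges since each lies on that cycle.
But removing C - E disconnects C from E — this is a bridge.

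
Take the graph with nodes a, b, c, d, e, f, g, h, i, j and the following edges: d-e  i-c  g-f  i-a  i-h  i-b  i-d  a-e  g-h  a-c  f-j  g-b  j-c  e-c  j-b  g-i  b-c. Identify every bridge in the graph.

none

The edges on the cycle g-f-j-b-i-g are not bridges since each lies on that cycle.
Every edge lies on some cycle, so there are no bridges.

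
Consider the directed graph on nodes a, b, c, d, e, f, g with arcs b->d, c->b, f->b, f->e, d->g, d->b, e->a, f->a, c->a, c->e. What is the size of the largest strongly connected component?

{b, d} are all mutually reachable — one SCC of size 2.
{e} is an SCC by itself.
{c} is an SCC by itself.
{f} is an SCC by itself.
{a} is an SCC by itself.
(and 1 more singleton SCC)
The largest has 2 vertices.

2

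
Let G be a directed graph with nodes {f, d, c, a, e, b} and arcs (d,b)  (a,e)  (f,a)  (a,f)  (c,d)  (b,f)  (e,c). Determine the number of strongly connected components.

1

{a, b, c, d, e, f} are all mutually reachable — one SCC of size 6.
That gives 1 strongly connected component.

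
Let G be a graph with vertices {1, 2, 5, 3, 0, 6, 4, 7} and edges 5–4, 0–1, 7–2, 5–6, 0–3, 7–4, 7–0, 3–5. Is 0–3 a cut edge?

No

After removing 0–3, the path 0-7-4-5-3 still connects them, so the edge is not a bridge.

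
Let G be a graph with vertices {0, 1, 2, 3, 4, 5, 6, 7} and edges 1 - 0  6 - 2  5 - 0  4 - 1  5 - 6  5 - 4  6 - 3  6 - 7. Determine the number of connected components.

Starting from 0 we can reach 0, 1, 2, 3, 4, 5, 6, 7. That is one component of size 8.
Total: 1 component.

1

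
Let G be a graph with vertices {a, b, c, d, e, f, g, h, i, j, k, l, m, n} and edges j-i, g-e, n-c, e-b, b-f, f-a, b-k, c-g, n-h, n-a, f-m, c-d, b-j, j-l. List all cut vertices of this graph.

Removing b increases the component count from 1 to 3, so b is a cut vertex.
Removing c increases the component count from 1 to 2, so c is a cut vertex.
Removing f increases the component count from 1 to 2, so f is a cut vertex.
Likewise j, n are cut vertices.
By contrast removing e leaves 1 component; it is not a cut vertex. No other vertex is a cut vertex either.

b, c, f, j, n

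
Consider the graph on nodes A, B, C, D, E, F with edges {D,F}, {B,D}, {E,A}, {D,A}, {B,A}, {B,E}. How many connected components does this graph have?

C is isolated — a component by itself.
Starting from A we can reach A, B, D, E, F. That is one component of size 5.
Total: 2 components.

2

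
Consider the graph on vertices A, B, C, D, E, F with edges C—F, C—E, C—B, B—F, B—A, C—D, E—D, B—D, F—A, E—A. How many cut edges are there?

0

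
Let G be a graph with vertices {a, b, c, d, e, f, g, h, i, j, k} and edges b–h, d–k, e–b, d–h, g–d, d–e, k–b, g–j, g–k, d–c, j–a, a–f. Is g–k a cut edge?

No

After removing g–k, the path g-d-k still connects them, so the edge is not a bridge.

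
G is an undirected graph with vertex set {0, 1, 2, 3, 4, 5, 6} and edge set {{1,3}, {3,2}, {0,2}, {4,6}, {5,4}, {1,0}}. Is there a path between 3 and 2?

Yes

From 3 we can reach 0, 1, 2, 3, which includes 2.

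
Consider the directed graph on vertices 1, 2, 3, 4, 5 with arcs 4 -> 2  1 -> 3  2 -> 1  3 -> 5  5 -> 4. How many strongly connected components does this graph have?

1

{1, 2, 3, 4, 5} are all mutually reachable — one SCC of size 5.
That gives 1 strongly connected component.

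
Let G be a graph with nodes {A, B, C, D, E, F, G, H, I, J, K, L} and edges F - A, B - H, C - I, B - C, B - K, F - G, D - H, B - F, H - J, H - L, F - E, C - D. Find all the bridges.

A-F, B-F, B-K, C-I, E-F, F-G, H-J, H-L

The edges on the cycle B-C-D-H-B are not bridges since each lies on that cycle.
But removing H - L disconnects H from L; removing G - F disconnects G from F; removing B - F disconnects B from F; removing A - F disconnects A from F — these are bridges.
In total 8 edges are bridges.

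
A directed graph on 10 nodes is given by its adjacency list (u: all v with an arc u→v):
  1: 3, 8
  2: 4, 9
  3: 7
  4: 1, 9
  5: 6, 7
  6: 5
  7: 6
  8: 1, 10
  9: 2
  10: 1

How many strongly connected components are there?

4

{2, 4, 9} are all mutually reachable — one SCC of size 3.
{1, 8, 10} are all mutually reachable — one SCC of size 3.
{5, 6, 7} are all mutually reachable — one SCC of size 3.
{3} is an SCC by itself.
That gives 4 strongly connected components.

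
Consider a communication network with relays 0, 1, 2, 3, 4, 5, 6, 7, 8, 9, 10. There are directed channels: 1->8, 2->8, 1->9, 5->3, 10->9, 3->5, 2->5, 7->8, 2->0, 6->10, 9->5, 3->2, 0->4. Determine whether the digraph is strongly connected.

There is no directed path from 4 to 0, so the graph is not strongly connected.

No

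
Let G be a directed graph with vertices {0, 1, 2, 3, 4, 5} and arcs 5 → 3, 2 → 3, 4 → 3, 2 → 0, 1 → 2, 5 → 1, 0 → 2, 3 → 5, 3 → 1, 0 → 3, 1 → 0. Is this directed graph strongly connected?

No

There is no directed path from 0 to 4, so the graph is not strongly connected.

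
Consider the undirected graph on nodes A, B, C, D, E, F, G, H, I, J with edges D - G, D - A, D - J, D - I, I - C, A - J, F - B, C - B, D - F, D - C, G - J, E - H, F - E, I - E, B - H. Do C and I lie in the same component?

From C we can reach A, B, C, D, E, F, G, H, I, J, which includes I.

Yes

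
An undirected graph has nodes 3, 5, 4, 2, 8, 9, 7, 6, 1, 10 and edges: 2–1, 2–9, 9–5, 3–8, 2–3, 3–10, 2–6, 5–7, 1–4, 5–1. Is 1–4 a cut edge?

Yes

Removing 1–4 leaves no path between 1 and 4: the component count goes from 1 to 2. So it is a bridge.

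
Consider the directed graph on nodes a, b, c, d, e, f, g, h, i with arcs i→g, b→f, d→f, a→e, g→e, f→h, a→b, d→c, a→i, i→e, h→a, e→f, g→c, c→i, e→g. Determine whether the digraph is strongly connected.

No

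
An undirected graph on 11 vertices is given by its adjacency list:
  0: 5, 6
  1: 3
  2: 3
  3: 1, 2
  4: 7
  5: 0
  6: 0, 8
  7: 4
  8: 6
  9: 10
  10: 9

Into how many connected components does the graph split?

4

Starting from 9 we can reach 9, 10. That is one component of size 2.
Starting from 4 we can reach 4, 7. That is one component of size 2.
Starting from 1 we can reach 1, 2, 3. That is one component of size 3.
Starting from 0 we can reach 0, 5, 6, 8. That is one component of size 4.
Total: 4 components.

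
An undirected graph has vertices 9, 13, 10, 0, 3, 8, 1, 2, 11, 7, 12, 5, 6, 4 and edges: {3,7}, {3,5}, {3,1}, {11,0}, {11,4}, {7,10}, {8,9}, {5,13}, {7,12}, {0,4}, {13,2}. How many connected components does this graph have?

6 is isolated — a component by itself.
Starting from 8 we can reach 8, 9. That is one component of size 2.
Starting from 0 we can reach 0, 4, 11. That is one component of size 3.
Starting from 1 we can reach 1, 2, 3, 5, 7, 10, 12, 13. That is one component of size 8.
Total: 4 components.

4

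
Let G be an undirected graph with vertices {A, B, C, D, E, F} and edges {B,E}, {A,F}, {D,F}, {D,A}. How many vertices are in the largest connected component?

C is isolated — a component by itself.
Starting from B we can reach B, E. That is one component of size 2.
Starting from A we can reach A, D, F. That is one component of size 3.
The largest has 3 vertices.

3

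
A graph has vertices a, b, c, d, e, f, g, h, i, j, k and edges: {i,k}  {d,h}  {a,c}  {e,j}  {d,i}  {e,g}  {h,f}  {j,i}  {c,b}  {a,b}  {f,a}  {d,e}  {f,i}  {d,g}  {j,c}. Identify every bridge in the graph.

The edges on the cycle d-e-j-c-a-f-h-d are not bridges since each lies on that cycle.
But removing i-k disconnects i from k — this is a bridge.

i-k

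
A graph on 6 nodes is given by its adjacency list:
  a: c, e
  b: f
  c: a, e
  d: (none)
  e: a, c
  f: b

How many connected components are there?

d is isolated — a component by itself.
Starting from b we can reach b, f. That is one component of size 2.
Starting from a we can reach a, c, e. That is one component of size 3.
Total: 3 components.

3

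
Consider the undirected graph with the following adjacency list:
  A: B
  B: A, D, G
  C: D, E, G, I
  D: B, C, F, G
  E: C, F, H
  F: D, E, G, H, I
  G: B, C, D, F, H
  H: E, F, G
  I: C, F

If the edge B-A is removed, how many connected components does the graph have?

Before removal there is 1 component.
B-A is a bridge — removing it separates B's side from A's side.
After removal: 2 components.

2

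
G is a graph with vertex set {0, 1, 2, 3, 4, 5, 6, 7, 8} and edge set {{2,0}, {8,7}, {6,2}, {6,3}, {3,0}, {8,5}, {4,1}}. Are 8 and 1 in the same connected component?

No

The component containing 8 is {5, 7, 8}, and 1 is not in it.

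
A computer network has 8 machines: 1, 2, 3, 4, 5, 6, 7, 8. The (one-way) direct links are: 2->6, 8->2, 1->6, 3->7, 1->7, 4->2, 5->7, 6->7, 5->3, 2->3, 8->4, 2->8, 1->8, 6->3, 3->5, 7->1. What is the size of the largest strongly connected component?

8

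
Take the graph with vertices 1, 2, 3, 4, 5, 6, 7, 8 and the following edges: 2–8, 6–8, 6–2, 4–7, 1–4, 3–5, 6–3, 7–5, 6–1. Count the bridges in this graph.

The edges on the cycle 6-2-8-6 are not bridges since each lies on that cycle.
Every edge lies on some cycle, so there are no bridges.

0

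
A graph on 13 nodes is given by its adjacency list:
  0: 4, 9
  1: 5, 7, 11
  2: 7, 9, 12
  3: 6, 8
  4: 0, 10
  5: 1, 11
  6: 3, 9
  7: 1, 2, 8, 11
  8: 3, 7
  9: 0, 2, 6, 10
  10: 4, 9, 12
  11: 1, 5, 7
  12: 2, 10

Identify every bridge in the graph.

none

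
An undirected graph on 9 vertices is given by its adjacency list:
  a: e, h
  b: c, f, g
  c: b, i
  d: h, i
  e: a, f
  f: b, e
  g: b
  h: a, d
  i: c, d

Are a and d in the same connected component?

Yes

From a we can reach a, b, c, d, e, f, g, h, i, which includes d.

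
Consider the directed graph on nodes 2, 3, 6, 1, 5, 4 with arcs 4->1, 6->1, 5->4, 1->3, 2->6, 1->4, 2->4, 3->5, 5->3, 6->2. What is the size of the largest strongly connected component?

{1, 3, 4, 5} are all mutually reachable — one SCC of size 4.
{2, 6} are all mutually reachable — one SCC of size 2.
The largest has 4 vertices.

4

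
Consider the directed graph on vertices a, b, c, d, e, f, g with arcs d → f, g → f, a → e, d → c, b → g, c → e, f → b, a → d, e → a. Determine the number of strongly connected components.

2

{a, c, d, e} are all mutually reachable — one SCC of size 4.
{b, f, g} are all mutually reachable — one SCC of size 3.
That gives 2 strongly connected components.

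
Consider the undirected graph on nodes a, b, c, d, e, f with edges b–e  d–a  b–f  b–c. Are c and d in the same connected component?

No

The component containing c is {b, c, e, f}, and d is not in it.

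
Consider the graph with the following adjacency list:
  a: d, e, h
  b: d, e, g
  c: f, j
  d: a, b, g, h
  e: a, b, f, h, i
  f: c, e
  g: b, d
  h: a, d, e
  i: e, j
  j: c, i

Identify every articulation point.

e

Removing e increases the component count from 1 to 2, so e is a cut vertex.
By contrast removing h leaves 1 component; it is not a cut vertex. No other vertex is a cut vertex either.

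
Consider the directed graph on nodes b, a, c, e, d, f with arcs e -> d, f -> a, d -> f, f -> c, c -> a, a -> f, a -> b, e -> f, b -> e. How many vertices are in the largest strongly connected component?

6

{a, b, c, d, e, f} are all mutually reachable — one SCC of size 6.
The largest has 6 vertices.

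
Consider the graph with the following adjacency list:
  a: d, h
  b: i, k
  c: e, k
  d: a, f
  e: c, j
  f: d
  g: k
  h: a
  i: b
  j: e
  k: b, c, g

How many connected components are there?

2

Starting from a we can reach a, d, f, h. That is one component of size 4.
Starting from b we can reach b, c, e, g, i, j, k. That is one component of size 7.
Total: 2 components.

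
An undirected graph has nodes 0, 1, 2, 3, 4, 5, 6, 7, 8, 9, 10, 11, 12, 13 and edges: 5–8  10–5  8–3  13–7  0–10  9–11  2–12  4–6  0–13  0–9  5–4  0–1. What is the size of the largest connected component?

12

Starting from 2 we can reach 2, 12. That is one component of size 2.
Starting from 0 we can reach 0, 1, 3, 4, 5, 6, 7, 8, 9, 10, 11, 13. That is one component of size 12.
The largest has 12 vertices.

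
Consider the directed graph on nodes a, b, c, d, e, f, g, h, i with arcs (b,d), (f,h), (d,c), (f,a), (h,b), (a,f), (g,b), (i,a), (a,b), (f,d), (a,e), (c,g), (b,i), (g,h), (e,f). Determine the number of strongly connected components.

1

{a, b, c, d, e, f, g, h, i} are all mutually reachable — one SCC of size 9.
That gives 1 strongly connected component.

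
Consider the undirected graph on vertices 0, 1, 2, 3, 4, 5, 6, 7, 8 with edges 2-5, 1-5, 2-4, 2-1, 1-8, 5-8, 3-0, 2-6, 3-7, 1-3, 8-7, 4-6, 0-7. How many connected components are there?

1

Starting from 0 we can reach 0, 1, 2, 3, 4, 5, 6, 7, 8. That is one component of size 9.
Total: 1 component.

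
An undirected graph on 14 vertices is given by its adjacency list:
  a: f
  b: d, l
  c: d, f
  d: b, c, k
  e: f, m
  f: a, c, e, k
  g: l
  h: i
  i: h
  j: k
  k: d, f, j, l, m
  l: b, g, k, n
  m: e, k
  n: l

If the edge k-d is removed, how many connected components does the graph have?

2

k and d are still connected via k-l-b-d, so the component count stays at 2.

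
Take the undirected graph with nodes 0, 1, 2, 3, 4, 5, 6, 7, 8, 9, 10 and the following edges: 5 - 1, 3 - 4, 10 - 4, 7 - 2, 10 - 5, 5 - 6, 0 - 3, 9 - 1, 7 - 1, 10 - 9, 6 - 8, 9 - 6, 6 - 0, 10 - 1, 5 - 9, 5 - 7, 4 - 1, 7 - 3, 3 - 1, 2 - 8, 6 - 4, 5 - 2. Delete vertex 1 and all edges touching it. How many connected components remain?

1

With 1 gone, the remaining components are: {0, 2, 3, 4, 5, 6, 7, 8, 9, 10}.
That is 1 component.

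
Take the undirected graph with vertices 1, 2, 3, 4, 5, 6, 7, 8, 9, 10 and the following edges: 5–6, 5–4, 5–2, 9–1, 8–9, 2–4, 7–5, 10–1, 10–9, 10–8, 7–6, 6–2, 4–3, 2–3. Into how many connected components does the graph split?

Starting from 1 we can reach 1, 8, 9, 10. That is one component of size 4.
Starting from 2 we can reach 2, 3, 4, 5, 6, 7. That is one component of size 6.
Total: 2 components.

2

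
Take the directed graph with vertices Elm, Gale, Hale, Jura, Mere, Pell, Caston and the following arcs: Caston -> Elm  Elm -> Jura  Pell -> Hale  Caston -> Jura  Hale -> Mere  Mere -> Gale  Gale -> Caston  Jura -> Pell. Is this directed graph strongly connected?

From Gale we can reach every vertex (Elm, Gale, Hale, Jura, Mere, Pell, Caston), and every vertex can reach Gale (Elm, Gale, Hale, Jura, Mere, Pell, Caston). So the whole graph is one strongly connected component.

Yes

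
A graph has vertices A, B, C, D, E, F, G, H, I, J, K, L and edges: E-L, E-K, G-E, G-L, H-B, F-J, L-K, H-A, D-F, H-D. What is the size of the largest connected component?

6

I is isolated — a component by itself.
C is isolated — a component by itself.
Starting from E we can reach E, G, K, L. That is one component of size 4.
Starting from A we can reach A, B, D, F, H, J. That is one component of size 6.
The largest has 6 vertices.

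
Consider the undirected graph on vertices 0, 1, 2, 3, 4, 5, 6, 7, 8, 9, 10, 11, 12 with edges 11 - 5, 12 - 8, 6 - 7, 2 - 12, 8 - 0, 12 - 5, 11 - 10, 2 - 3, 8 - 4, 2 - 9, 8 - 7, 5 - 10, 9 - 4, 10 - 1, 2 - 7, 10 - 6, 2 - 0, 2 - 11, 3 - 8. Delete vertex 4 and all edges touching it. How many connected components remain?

With 4 gone, the remaining components are: {0, 1, 2, 3, 5, 6, 7, 8, 9, 10, 11, 12}.
That is 1 component.

1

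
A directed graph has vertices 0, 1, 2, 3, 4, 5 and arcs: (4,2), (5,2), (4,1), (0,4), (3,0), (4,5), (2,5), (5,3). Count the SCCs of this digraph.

{0, 2, 3, 4, 5} are all mutually reachable — one SCC of size 5.
{1} is an SCC by itself.
That gives 2 strongly connected components.

2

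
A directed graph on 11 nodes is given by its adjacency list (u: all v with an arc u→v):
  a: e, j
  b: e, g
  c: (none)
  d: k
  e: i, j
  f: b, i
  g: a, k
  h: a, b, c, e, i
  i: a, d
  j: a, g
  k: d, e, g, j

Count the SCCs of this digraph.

{a, d, e, g, i, j, k} are all mutually reachable — one SCC of size 7.
{h} is an SCC by itself.
{f} is an SCC by itself.
{c} is an SCC by itself.
{b} is an SCC by itself.
That gives 5 strongly connected components.

5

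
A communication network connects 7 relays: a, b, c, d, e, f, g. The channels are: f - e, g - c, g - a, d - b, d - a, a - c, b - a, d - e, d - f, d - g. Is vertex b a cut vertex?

Deleting b leaves 1 component (was 1) (its neighbors a, d remain connected to each other), so b is not a cut vertex.

No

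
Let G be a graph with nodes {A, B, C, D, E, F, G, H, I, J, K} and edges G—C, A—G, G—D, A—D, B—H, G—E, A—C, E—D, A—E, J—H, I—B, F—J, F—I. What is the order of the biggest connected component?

K is isolated — a component by itself.
Starting from A we can reach A, C, D, E, G. That is one component of size 5.
Starting from B we can reach B, F, H, I, J. That is one component of size 5.
The largest has 5 vertices.

5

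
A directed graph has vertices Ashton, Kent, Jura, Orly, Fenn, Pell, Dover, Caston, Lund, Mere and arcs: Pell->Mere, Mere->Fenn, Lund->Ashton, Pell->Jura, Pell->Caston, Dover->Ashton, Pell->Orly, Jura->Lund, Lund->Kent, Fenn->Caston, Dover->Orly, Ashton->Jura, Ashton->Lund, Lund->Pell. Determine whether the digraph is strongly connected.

No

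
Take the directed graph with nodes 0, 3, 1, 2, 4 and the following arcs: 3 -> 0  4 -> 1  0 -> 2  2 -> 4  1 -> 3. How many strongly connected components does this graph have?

1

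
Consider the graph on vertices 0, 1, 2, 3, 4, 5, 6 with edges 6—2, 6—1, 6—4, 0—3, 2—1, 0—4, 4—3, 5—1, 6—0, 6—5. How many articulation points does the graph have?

1

Removing 6 increases the component count from 1 to 2, so 6 is a cut vertex.
By contrast removing 1 leaves 1 component; it is not a cut vertex. No other vertex is a cut vertex either.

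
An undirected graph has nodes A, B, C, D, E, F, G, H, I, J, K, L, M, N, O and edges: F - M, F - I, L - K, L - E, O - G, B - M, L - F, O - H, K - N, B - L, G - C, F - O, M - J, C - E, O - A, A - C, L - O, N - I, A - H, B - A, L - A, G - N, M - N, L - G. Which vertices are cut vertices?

Removing M increases the component count from 2 to 3, so M is a cut vertex.
By contrast removing O leaves 2 components; it is not a cut vertex. No other vertex is a cut vertex either.

M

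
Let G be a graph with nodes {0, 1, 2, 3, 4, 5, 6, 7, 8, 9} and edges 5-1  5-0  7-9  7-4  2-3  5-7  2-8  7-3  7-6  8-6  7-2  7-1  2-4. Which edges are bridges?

0-5, 7-9

The edges on the cycle 7-2-4-7 are not bridges since each lies on that cycle.
But removing 5-0 disconnects 5 from 0; removing 7-9 disconnects 7 from 9 — these are bridges.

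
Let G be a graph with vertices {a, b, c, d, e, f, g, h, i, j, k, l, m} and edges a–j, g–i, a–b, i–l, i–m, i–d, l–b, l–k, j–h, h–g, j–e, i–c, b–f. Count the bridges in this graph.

The edges on the cycle a-j-h-g-i-l-b-a are not bridges since each lies on that cycle.
But removing c–i disconnects c from i; removing b–f disconnects b from f; removing j–e disconnects j from e; removing m–i disconnects m from i — these are bridges.
In total 6 edges are bridges.

6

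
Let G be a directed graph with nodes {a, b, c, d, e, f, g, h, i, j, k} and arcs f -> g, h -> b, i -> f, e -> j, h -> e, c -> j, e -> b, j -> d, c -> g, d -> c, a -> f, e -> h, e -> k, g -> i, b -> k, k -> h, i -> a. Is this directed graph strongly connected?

There is no directed path from a to c, so the graph is not strongly connected.

No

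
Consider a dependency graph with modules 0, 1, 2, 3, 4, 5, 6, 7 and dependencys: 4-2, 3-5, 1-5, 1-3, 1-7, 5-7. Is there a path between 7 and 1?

Yes

From 7 we can reach 1, 3, 5, 7, which includes 1.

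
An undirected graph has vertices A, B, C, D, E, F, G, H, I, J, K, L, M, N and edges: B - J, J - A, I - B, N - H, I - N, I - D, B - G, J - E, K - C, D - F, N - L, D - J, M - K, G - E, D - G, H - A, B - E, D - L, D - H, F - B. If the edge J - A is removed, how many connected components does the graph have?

2

J and A are still connected via J-D-H-A, so the component count stays at 2.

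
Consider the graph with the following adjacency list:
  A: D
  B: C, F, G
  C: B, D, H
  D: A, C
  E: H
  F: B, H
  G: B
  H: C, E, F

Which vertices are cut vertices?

B, C, D, H

Removing B increases the component count from 1 to 2, so B is a cut vertex.
Removing C increases the component count from 1 to 2, so C is a cut vertex.
Removing D increases the component count from 1 to 2, so D is a cut vertex.
Likewise H is a cut vertex.
By contrast removing G leaves 1 component; it is not a cut vertex. No other vertex is a cut vertex either.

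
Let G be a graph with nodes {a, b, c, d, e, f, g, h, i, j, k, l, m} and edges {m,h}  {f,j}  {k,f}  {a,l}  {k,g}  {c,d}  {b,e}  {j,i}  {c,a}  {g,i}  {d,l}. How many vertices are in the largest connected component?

5

Starting from b we can reach b, e. That is one component of size 2.
Starting from h we can reach h, m. That is one component of size 2.
Starting from a we can reach a, c, d, l. That is one component of size 4.
Starting from f we can reach f, g, i, j, k. That is one component of size 5.
The largest has 5 vertices.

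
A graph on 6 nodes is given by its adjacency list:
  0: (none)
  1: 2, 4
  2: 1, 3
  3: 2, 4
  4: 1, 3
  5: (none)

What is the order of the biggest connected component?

4

5 is isolated — a component by itself.
0 is isolated — a component by itself.
Starting from 1 we can reach 1, 2, 3, 4. That is one component of size 4.
The largest has 4 vertices.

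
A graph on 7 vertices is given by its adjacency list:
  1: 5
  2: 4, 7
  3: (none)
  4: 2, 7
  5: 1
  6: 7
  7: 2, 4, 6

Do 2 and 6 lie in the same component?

From 2 we can reach 2, 4, 6, 7, which includes 6.

Yes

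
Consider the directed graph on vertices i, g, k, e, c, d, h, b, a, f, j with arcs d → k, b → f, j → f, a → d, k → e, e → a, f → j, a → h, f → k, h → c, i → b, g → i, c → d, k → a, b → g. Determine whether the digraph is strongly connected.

There is no directed path from k to b, so the graph is not strongly connected.

No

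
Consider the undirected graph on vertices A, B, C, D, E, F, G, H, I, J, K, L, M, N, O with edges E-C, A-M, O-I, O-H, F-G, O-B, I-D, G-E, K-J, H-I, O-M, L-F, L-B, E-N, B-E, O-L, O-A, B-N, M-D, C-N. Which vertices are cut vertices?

O

Removing O increases the component count from 2 to 3, so O is a cut vertex.
By contrast removing L leaves 2 components; it is not a cut vertex. No other vertex is a cut vertex either.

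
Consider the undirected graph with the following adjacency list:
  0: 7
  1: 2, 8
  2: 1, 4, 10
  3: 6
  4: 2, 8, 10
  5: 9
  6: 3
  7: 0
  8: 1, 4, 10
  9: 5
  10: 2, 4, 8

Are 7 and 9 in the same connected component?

No

The component containing 7 is {0, 7}, and 9 is not in it.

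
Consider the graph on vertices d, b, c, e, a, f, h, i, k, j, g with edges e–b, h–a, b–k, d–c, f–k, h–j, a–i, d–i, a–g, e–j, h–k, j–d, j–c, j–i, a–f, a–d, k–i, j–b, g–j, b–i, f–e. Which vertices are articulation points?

Removing f, for instance, still leaves 1 component. No single vertex removal increases the component count — the graph has no articulation points.

none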